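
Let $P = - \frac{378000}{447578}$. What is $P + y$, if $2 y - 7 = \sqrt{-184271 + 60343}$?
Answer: $\frac{1188523}{447578} + i \sqrt{30982} \approx 2.6555 + 176.02 i$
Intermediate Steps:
$P = - \frac{189000}{223789}$ ($P = \left(-378000\right) \frac{1}{447578} = - \frac{189000}{223789} \approx -0.84455$)
$y = \frac{7}{2} + i \sqrt{30982}$ ($y = \frac{7}{2} + \frac{\sqrt{-184271 + 60343}}{2} = \frac{7}{2} + \frac{\sqrt{-123928}}{2} = \frac{7}{2} + \frac{2 i \sqrt{30982}}{2} = \frac{7}{2} + i \sqrt{30982} \approx 3.5 + 176.02 i$)
$P + y = - \frac{189000}{223789} + \left(\frac{7}{2} + i \sqrt{30982}\right) = \frac{1188523}{447578} + i \sqrt{30982}$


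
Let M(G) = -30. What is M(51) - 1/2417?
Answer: -72511/2417 ≈ -30.000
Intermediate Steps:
M(51) - 1/2417 = -30 - 1/2417 = -72511/2417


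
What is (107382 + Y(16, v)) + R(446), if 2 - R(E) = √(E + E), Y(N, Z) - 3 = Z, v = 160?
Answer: 107547 - 2*√223 ≈ 1.0752e+5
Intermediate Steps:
Y(N, Z) = 3 + Z
R(E) = 2 - √2*√E (R(E) = 2 - √(E + E) = 2 - √(2*E) = 2 - √2*√E)
(107382 + Y(16, v)) + R(446) = (107382 + (3 + 160)) + (2 - √2*√446) = (107382 + 163) + (2 - 2*√223) = 107545 + (2 - 2*√223) = 107547 - 2*√223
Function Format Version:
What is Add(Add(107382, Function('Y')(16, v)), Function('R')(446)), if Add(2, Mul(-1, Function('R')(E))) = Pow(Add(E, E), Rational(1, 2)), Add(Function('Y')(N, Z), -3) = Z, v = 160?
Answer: Add(107547, Mul(-2, Pow(223, Rational(1, 2)))) ≈ 1.0752e+5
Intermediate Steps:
Function('Y')(N, Z) = Add(3, Z)
Function('R')(E) = Add(2, Mul(-1, Pow(2, Rational(1, 2)), Pow(E, Rational(1, 2)))) (Function('R')(E) = Add(2, Mul(-1, Pow(Add(E, E), Rational(1, 2)))) = Add(2, Mul(-1, Pow(Mul(2, E), Rational(1, 2)))) = Add(2, Mul(-1, Mul(Pow(2, Rational(1, 2)), Pow(E, Rational(1, 2))))) = Add(2, Mul(-1, Pow(2, Rational(1, 2)), Pow(E, Rational(1, 2)))))
Add(Add(107382, Function('Y')(16, v)), Function('R')(446)) = Add(Add(107382, Add(3, 160)), Add(2, Mul(-1, Pow(2, Rational(1, 2)), Pow(446, Rational(1, 2))))) = Add(Add(107382, 163), Add(2, Mul(-2, Pow(223, Rational(1, 2))))) = Add(107545, Add(2, Mul(-2, Pow(223, Rational(1, 2))))) = Add(107547, Mul(-2, Pow(223, Rational(1, 2))))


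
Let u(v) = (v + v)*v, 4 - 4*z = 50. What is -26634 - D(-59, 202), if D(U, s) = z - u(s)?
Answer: 109971/2 ≈ 54986.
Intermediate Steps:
z = -23/2 (z = 1 - ¼*50 = 1 - 25/2 = -23/2 ≈ -11.500)
u(v) = 2*v² (u(v) = (2*v)*v = 2*v²)
D(U, s) = -23/2 - 2*s²
-26634 - D(-59, 202) = -26634 - (-23/2 - 2*202²) = -26634 - (-23/2 - 2*40804) = -26634 - (-23/2 - 81608) = -26634 - 1*(-163239/2) = -26634 + 163239/2 = 109971/2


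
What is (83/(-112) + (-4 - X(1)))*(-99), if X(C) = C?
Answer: 63657/112 ≈ 568.37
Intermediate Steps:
(83/(-112) + (-4 - X(1)))*(-99) = (83/(-112) + (-4 - 1*1))*(-99) = (83*(-1/112) + (-4 - 1))*(-99) = (-83/112 - 5)*(-99) = -643/112*(-99) = 63657/112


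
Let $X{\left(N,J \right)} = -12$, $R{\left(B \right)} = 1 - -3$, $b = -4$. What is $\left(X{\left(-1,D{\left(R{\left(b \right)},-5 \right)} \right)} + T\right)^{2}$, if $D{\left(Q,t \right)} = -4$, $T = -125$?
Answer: $18769$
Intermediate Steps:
$R{\left(B \right)} = 4$ ($R{\left(B \right)} = 1 + 3 = 4$)
$\left(X{\left(-1,D{\left(R{\left(b \right)},-5 \right)} \right)} + T\right)^{2} = \left(-12 - 125\right)^{2} = \left(-137\right)^{2} = 18769$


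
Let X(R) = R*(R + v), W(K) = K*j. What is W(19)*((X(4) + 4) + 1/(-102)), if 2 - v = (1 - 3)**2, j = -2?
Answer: -23237/51 ≈ -455.63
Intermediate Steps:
v = -2 (v = 2 - (1 - 3)**2 = 2 - 1*(-2)**2 = 2 - 1*4 = 2 - 4 = -2)
W(K) = -2*K (W(K) = K*(-2) = -2*K)
X(R) = R*(-2 + R) (X(R) = R*(R - 2) = R*(-2 + R))
W(19)*((X(4) + 4) + 1/(-102)) = (-2*19)*((4*(-2 + 4) + 4) + 1/(-102)) = -38*((4*2 + 4) - 1/102) = -38*((8 + 4) - 1/102) = -38*(12 - 1/102) = -38*1223/102 = -23237/51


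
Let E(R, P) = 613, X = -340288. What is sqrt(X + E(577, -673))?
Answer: 5*I*sqrt(13587) ≈ 582.82*I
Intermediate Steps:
sqrt(X + E(577, -673)) = sqrt(-340288 + 613) = sqrt(-339675) = 5*I*sqrt(13587)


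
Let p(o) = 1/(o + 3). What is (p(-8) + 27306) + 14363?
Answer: 208344/5 ≈ 41669.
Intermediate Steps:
p(o) = 1/(3 + o)
(p(-8) + 27306) + 14363 = (1/(3 - 8) + 27306) + 14363 = (1/(-5) + 27306) + 14363 = (-1/5 + 27306) + 14363 = 136529/5 + 14363 = 208344/5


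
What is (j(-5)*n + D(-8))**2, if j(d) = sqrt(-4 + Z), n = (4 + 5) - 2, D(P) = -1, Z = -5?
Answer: (1 - 21*I)**2 ≈ -440.0 - 42.0*I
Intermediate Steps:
n = 7 (n = 9 - 2 = 7)
j(d) = 3*I (j(d) = sqrt(-4 - 5) = sqrt(-9) = 3*I)
(j(-5)*n + D(-8))**2 = ((3*I)*7 - 1)**2 = (21*I - 1)**2 = (-1 + 21*I)**2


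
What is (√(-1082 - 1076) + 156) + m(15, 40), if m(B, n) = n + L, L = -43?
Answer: 153 + I*√2158 ≈ 153.0 + 46.454*I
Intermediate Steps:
m(B, n) = -43 + n (m(B, n) = n - 43 = -43 + n)
(√(-1082 - 1076) + 156) + m(15, 40) = (√(-1082 - 1076) + 156) + (-43 + 40) = (√(-2158) + 156) - 3 = (I*√2158 + 156) - 3 = (156 + I*√2158) - 3 = 153 + I*√2158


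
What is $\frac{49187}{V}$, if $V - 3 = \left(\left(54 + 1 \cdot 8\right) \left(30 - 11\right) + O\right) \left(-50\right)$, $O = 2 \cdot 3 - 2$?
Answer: $- \frac{49187}{59097} \approx -0.83231$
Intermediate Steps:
$O = 4$ ($O = 6 - 2 = 4$)
$V = -59097$ ($V = 3 + \left(\left(54 + 1 \cdot 8\right) \left(30 - 11\right) + 4\right) \left(-50\right) = 3 + \left(\left(54 + 8\right) 19 + 4\right) \left(-50\right) = 3 + \left(62 \cdot 19 + 4\right) \left(-50\right) = 3 + \left(1178 + 4\right) \left(-50\right) = 3 + 1182 \left(-50\right) = 3 - 59100 = -59097$)
$\frac{49187}{V} = \frac{49187}{-59097} = 49187 \left(- \frac{1}{59097}\right) = - \frac{49187}{59097}$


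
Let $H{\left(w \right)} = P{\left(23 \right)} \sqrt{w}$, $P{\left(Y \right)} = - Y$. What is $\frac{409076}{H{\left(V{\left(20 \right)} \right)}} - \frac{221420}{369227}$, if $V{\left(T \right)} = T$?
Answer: $- \frac{221420}{369227} - \frac{204538 \sqrt{5}}{115} \approx -3977.7$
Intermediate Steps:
$H{\left(w \right)} = - 23 \sqrt{w}$ ($H{\left(w \right)} = \left(-1\right) 23 \sqrt{w} = - 23 \sqrt{w}$)
$\frac{409076}{H{\left(V{\left(20 \right)} \right)}} - \frac{221420}{369227} = \frac{409076}{\left(-23\right) \sqrt{20}} - \frac{221420}{369227} = \frac{409076}{\left(-23\right) 2 \sqrt{5}} - \frac{221420}{369227} = \frac{409076}{\left(-46\right) \sqrt{5}} - \frac{221420}{369227} = 409076 \left(- \frac{\sqrt{5}}{230}\right) - \frac{221420}{369227} = - \frac{204538 \sqrt{5}}{115} - \frac{221420}{369227} = - \frac{221420}{369227} - \frac{204538 \sqrt{5}}{115}$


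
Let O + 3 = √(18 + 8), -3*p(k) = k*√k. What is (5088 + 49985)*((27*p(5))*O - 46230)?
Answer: -2546024790 - 2478285*√130 + 7434855*√5 ≈ -2.5577e+9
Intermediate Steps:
p(k) = -k^(3/2)/3 (p(k) = -k*√k/3 = -k^(3/2)/3)
O = -3 + √26 (O = -3 + √(18 + 8) = -3 + √26 ≈ 2.0990)
(5088 + 49985)*((27*p(5))*O - 46230) = (5088 + 49985)*((27*(-5*√5/3))*(-3 + √26) - 46230) = 55073*((27*(-5*√5/3))*(-3 + √26) - 46230) = 55073*((-45*√5)*(-3 + √26) - 46230) = 55073*(-45*√5*(-3 + √26) - 46230) = 55073*(-46230 - 45*√5*(-3 + √26)) = -2546024790 - 2478285*√5*(-3 + √26)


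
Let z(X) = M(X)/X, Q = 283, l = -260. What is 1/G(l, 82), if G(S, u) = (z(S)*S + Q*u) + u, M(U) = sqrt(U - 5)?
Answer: 23288/542331209 - I*sqrt(265)/542331209 ≈ 4.2941e-5 - 3.0016e-8*I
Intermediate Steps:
M(U) = sqrt(-5 + U)
z(X) = sqrt(-5 + X)/X
G(S, u) = sqrt(-5 + S) + 284*u (G(S, u) = ((sqrt(-5 + S)/S)*S + 283*u) + u = (sqrt(-5 + S) + 283*u) + u = sqrt(-5 + S) + 284*u)
1/G(l, 82) = 1/(sqrt(-5 - 260) + 284*82) = 1/(sqrt(-265) + 23288) = 1/(I*sqrt(265) + 23288) = 1/(23288 + I*sqrt(265))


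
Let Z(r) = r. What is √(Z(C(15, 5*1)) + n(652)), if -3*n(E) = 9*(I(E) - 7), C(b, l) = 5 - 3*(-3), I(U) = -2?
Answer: √41 ≈ 6.4031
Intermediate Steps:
C(b, l) = 14 (C(b, l) = 5 + 9 = 14)
n(E) = 27 (n(E) = -3*(-2 - 7) = -3*(-9) = -⅓*(-81) = 27)
√(Z(C(15, 5*1)) + n(652)) = √(14 + 27) = √41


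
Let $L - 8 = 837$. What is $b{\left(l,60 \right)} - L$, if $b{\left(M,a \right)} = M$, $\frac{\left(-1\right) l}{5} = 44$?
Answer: $-1065$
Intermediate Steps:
$l = -220$ ($l = \left(-5\right) 44 = -220$)
$L = 845$ ($L = 8 + 837 = 845$)
$b{\left(l,60 \right)} - L = -220 - 845 = -1065$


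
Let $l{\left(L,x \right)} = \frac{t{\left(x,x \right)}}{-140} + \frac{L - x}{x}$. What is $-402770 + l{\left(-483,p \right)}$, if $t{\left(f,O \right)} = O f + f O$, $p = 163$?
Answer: $- \frac{4599981667}{11410} \approx -4.0315 \cdot 10^{5}$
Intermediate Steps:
$t{\left(f,O \right)} = 2 O f$ ($t{\left(f,O \right)} = O f + O f = 2 O f$)
$l{\left(L,x \right)} = - \frac{x^{2}}{70} + \frac{L - x}{x}$ ($l{\left(L,x \right)} = \frac{2 x x}{-140} + \frac{L - x}{x} = 2 x^{2} \left(- \frac{1}{140}\right) + \frac{L - x}{x} = - \frac{x^{2}}{70} + \frac{L - x}{x}$)
$-402770 + l{\left(-483,p \right)} = -402770 + \frac{-483 - 163 - \frac{163^{3}}{70}}{163} = -402770 + \frac{-483 - 163 - \frac{4330747}{70}}{163} = -402770 + \frac{1}{163} \left(- \frac{4375967}{70}\right) = -402770 - \frac{4375967}{11410} = - \frac{4599981667}{11410}$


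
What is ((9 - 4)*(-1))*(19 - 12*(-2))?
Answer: -215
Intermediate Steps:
((9 - 4)*(-1))*(19 - 12*(-2)) = (5*(-1))*(19 + 24) = -5*43 = -215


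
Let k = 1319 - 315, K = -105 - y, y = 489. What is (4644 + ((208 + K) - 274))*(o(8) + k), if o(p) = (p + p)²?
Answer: 5019840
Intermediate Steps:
K = -594 (K = -105 - 1*489 = -105 - 489 = -594)
o(p) = 4*p² (o(p) = (2*p)² = 4*p²)
k = 1004
(4644 + ((208 + K) - 274))*(o(8) + k) = (4644 + ((208 - 594) - 274))*(4*8² + 1004) = (4644 + (-386 - 274))*(4*64 + 1004) = (4644 - 660)*(256 + 1004) = 3984*1260 = 5019840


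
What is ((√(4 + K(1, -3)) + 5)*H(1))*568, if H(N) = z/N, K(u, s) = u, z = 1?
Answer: 2840 + 568*√5 ≈ 4110.1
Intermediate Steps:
H(N) = 1/N
((√(4 + K(1, -3)) + 5)*H(1))*568 = ((√(4 + 1) + 5)/1)*568 = ((√5 + 5)*1)*568 = ((5 + √5)*1)*568 = (5 + √5)*568 = 2840 + 568*√5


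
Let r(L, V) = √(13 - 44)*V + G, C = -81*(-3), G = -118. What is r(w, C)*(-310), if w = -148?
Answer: 36580 - 75330*I*√31 ≈ 36580.0 - 4.1942e+5*I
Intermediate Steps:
C = 243
r(L, V) = -118 + I*V*√31 (r(L, V) = √(13 - 44)*V - 118 = √(-31)*V - 118 = (I*√31)*V - 118 = I*V*√31 - 118 = -118 + I*V*√31)
r(w, C)*(-310) = (-118 + I*243*√31)*(-310) = (-118 + 243*I*√31)*(-310) = 36580 - 75330*I*√31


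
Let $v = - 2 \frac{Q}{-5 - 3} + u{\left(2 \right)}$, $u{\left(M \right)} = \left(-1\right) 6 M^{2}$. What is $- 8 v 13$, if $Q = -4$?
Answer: $2600$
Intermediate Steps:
$u{\left(M \right)} = - 6 M^{2}$
$v = -25$ ($v = - 2 \left(- \frac{4}{-5 - 3}\right) - 6 \cdot 2^{2} = - 2 \left(- \frac{4}{-5 - 3}\right) - 24 = - 2 \left(- \frac{4}{-8}\right) - 24 = - 2 \left(\left(-4\right) \left(- \frac{1}{8}\right)\right) - 24 = \left(-2\right) \frac{1}{2} - 24 = -1 - 24 = -25$)
$- 8 v 13 = \left(-8\right) \left(-25\right) 13 = 200 \cdot 13 = 2600$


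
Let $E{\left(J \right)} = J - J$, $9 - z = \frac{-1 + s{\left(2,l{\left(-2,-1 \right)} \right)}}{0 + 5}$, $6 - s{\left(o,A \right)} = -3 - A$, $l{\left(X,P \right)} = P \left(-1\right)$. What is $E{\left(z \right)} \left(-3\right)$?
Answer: $0$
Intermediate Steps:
$l{\left(X,P \right)} = - P$
$s{\left(o,A \right)} = 9 + A$ ($s{\left(o,A \right)} = 6 - \left(-3 - A\right) = 6 + \left(3 + A\right) = 9 + A$)
$z = \frac{36}{5}$ ($z = 9 - \frac{-1 + \left(9 - -1\right)}{0 + 5} = 9 - \frac{-1 + \left(9 + 1\right)}{5} = 9 - \left(-1 + 10\right) \frac{1}{5} = 9 - 9 \cdot \frac{1}{5} = 9 - \frac{9}{5} = \frac{36}{5} \approx 7.2$)
$E{\left(J \right)} = 0$
$E{\left(z \right)} \left(-3\right) = 0 \left(-3\right) = 0$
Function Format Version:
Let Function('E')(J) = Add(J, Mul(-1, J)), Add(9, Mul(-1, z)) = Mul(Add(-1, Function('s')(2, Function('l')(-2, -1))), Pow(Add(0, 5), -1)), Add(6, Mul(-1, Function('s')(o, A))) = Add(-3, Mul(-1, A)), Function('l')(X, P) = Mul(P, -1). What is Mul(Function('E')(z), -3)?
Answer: 0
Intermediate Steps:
Function('l')(X, P) = Mul(-1, P)
Function('s')(o, A) = Add(9, A) (Function('s')(o, A) = Add(6, Mul(-1, Add(-3, Mul(-1, A)))) = Add(6, Add(3, A)) = Add(9, A))
z = Rational(36, 5) (z = Add(9, Mul(-1, Mul(Add(-1, Add(9, Mul(-1, -1))), Pow(Add(0, 5), -1)))) = Add(9, Mul(-1, Mul(Add(-1, Add(9, 1)), Pow(5, -1)))) = Add(9, Mul(-1, Mul(Add(-1, 10), Rational(1, 5)))) = Add(9, Mul(-1, Mul(9, Rational(1, 5)))) = Add(9, Mul(-1, Rational(9, 5))) = Add(9, Rational(-9, 5)) = Rational(36, 5) ≈ 7.2000)
Function('E')(J) = 0
Mul(Function('E')(z), -3) = Mul(0, -3) = 0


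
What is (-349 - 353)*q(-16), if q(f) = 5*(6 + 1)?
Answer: -24570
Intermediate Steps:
q(f) = 35 (q(f) = 5*7 = 35)
(-349 - 353)*q(-16) = (-349 - 353)*35 = -702*35 = -24570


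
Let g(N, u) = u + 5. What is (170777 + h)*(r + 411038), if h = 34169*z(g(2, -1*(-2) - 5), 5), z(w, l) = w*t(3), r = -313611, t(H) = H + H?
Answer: 56586088735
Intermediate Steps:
t(H) = 2*H
g(N, u) = 5 + u
z(w, l) = 6*w (z(w, l) = w*(2*3) = w*6 = 6*w)
h = 410028 (h = 34169*(6*(5 + (-1*(-2) - 5))) = 34169*(6*(5 + (2 - 5))) = 34169*(6*(5 - 3)) = 34169*(6*2) = 34169*12 = 410028)
(170777 + h)*(r + 411038) = (170777 + 410028)*(-313611 + 411038) = 580805*97427 = 56586088735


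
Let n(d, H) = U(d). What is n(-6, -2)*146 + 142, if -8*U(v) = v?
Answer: 503/2 ≈ 251.50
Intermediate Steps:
U(v) = -v/8
n(d, H) = -d/8
n(-6, -2)*146 + 142 = -⅛*(-6)*146 + 142 = (¾)*146 + 142 = 219/2 + 142 = 503/2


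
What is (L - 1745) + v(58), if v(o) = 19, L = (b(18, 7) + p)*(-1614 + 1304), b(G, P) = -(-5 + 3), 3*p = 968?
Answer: -307118/3 ≈ -1.0237e+5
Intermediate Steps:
p = 968/3 (p = (1/3)*968 = 968/3 ≈ 322.67)
b(G, P) = 2 (b(G, P) = -1*(-2) = 2)
L = -301940/3 (L = (2 + 968/3)*(-1614 + 1304) = (974/3)*(-310) = -301940/3 ≈ -1.0065e+5)
(L - 1745) + v(58) = (-301940/3 - 1745) + 19 = -307175/3 + 19 = -307118/3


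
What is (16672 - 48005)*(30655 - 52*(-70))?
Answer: -1074565235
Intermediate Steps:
(16672 - 48005)*(30655 - 52*(-70)) = -31333*(30655 + 3640) = -31333*34295 = -1074565235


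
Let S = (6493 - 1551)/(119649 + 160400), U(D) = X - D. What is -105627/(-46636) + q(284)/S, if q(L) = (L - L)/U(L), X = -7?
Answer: 105627/46636 ≈ 2.2649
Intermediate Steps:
U(D) = -7 - D
q(L) = 0 (q(L) = (L - L)/(-7 - L) = 0/(-7 - L) = 0)
S = 706/40007 (S = 4942/280049 = 4942*(1/280049) = 706/40007 ≈ 0.017647)
-105627/(-46636) + q(284)/S = -105627/(-46636) + 0/(706/40007) = -105627*(-1/46636) + 0*(40007/706) = 105627/46636 + 0 = 105627/46636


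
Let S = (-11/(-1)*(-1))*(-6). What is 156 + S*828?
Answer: 54804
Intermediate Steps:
S = 66 (S = (-11*(-1)*(-1))*(-6) = (11*(-1))*(-6) = -11*(-6) = 66)
156 + S*828 = 156 + 66*828 = 156 + 54648 = 54804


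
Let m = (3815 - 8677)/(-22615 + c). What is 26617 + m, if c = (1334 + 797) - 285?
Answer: 552813335/20769 ≈ 26617.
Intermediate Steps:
c = 1846 (c = 2131 - 285 = 1846)
m = 4862/20769 (m = (3815 - 8677)/(-22615 + 1846) = -4862/(-20769) = -4862*(-1/20769) = 4862/20769 ≈ 0.23410)
26617 + m = 26617 + 4862/20769 = 552813335/20769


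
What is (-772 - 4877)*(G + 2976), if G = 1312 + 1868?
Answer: -34775244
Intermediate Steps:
G = 3180
(-772 - 4877)*(G + 2976) = (-772 - 4877)*(3180 + 2976) = -5649*6156 = -34775244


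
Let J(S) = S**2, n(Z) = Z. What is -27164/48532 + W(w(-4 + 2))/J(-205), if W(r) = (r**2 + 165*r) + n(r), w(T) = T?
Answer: -7057839/12436325 ≈ -0.56752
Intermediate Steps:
W(r) = r**2 + 166*r (W(r) = (r**2 + 165*r) + r = r**2 + 166*r)
-27164/48532 + W(w(-4 + 2))/J(-205) = -27164/48532 + ((-4 + 2)*(166 + (-4 + 2)))/((-205)**2) = -27164*1/48532 - 2*(166 - 2)/42025 = -6791/12133 - 2*164*(1/42025) = -6791/12133 - 328*1/42025 = -6791/12133 - 8/1025 = -7057839/12436325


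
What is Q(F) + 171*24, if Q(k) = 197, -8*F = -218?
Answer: 4301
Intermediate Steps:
F = 109/4 (F = -1/8*(-218) = 109/4 ≈ 27.250)
Q(F) + 171*24 = 197 + 171*24 = 197 + 4104 = 4301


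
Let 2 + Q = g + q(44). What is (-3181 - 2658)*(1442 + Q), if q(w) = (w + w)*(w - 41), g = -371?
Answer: -7783387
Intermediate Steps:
q(w) = 2*w*(-41 + w) (q(w) = (2*w)*(-41 + w) = 2*w*(-41 + w))
Q = -109 (Q = -2 + (-371 + 2*44*(-41 + 44)) = -2 + (-371 + 2*44*3) = -2 + (-371 + 264) = -2 - 107 = -109)
(-3181 - 2658)*(1442 + Q) = (-3181 - 2658)*(1442 - 109) = -5839*1333 = -7783387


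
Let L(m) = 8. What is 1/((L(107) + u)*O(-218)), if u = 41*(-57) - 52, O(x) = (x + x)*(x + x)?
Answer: -1/452618576 ≈ -2.2094e-9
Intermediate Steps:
O(x) = 4*x**2 (O(x) = (2*x)*(2*x) = 4*x**2)
u = -2389 (u = -2337 - 52 = -2389)
1/((L(107) + u)*O(-218)) = 1/((8 - 2389)*((4*(-218)**2))) = 1/((-2381)*((4*47524))) = -1/2381/190096 = -1/2381*1/190096 = -1/452618576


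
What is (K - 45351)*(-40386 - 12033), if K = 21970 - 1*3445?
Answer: 1406192094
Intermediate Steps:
K = 18525 (K = 21970 - 3445 = 18525)
(K - 45351)*(-40386 - 12033) = (18525 - 45351)*(-40386 - 12033) = -26826*(-52419) = 1406192094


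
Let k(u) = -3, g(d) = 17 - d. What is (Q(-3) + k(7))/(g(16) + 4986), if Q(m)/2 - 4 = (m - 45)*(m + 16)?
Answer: -1243/4987 ≈ -0.24925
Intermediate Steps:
Q(m) = 8 + 2*(-45 + m)*(16 + m) (Q(m) = 8 + 2*((m - 45)*(m + 16)) = 8 + 2*((-45 + m)*(16 + m)) = 8 + 2*(-45 + m)*(16 + m))
(Q(-3) + k(7))/(g(16) + 4986) = ((-1432 - 58*(-3) + 2*(-3)²) - 3)/((17 - 1*16) + 4986) = ((-1432 + 174 + 2*9) - 3)/((17 - 16) + 4986) = ((-1432 + 174 + 18) - 3)/(1 + 4986) = (-1240 - 3)/4987 = -1243*1/4987 = -1243/4987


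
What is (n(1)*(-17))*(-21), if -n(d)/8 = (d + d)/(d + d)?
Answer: -2856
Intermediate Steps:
n(d) = -8 (n(d) = -8*(d + d)/(d + d) = -8*2*d/(2*d) = -8*2*d*1/(2*d) = -8*1 = -8)
(n(1)*(-17))*(-21) = -8*(-17)*(-21) = 136*(-21) = -2856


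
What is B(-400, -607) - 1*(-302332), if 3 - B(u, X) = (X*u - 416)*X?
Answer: 147429423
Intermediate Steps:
B(u, X) = 3 - X*(-416 + X*u) (B(u, X) = 3 - (X*u - 416)*X = 3 - (-416 + X*u)*X = 3 - X*(-416 + X*u))
B(-400, -607) - 1*(-302332) = (3 + 416*(-607) - 1*(-400)*(-607)**2) - 1*(-302332) = (3 - 252512 - 1*(-400)*368449) + 302332 = (3 - 252512 + 147379600) + 302332 = 147127091 + 302332 = 147429423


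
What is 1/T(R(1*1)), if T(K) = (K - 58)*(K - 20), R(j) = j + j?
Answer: 1/1008 ≈ 0.00099206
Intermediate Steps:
R(j) = 2*j
T(K) = (-58 + K)*(-20 + K)
1/T(R(1*1)) = 1/(1160 + (2*(1*1))² - 156*1*1) = 1/(1160 + (2*1)² - 156) = 1/(1160 + 2² - 78*2) = 1/(1160 + 4 - 156) = 1/1008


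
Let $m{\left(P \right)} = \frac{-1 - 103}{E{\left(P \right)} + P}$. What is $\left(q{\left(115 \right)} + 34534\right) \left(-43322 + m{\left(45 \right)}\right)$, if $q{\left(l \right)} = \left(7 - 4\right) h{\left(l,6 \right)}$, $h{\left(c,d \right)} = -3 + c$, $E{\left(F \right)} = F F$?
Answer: $- \frac{312702457628}{207} \approx -1.5106 \cdot 10^{9}$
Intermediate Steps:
$E{\left(F \right)} = F^{2}$
$m{\left(P \right)} = - \frac{104}{P + P^{2}}$ ($m{\left(P \right)} = \frac{-1 - 103}{P^{2} + P} = - \frac{104}{P + P^{2}}$)
$q{\left(l \right)} = -9 + 3 l$ ($q{\left(l \right)} = \left(7 - 4\right) \left(-3 + l\right) = 3 \left(-3 + l\right) = -9 + 3 l$)
$\left(q{\left(115 \right)} + 34534\right) \left(-43322 + m{\left(45 \right)}\right) = \left(\left(-9 + 3 \cdot 115\right) + 34534\right) \left(-43322 - \frac{104}{45 \left(1 + 45\right)}\right) = \left(\left(-9 + 345\right) + 34534\right) \left(-43322 - \frac{104}{45 \cdot 46}\right) = \left(336 + 34534\right) \left(-43322 - \frac{104}{45} \cdot \frac{1}{46}\right) = 34870 \left(-43322 - \frac{52}{1035}\right) = 34870 \left(- \frac{44838322}{1035}\right) = - \frac{312702457628}{207}$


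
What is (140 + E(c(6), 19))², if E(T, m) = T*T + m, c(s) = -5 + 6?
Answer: 25600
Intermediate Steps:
c(s) = 1
E(T, m) = m + T² (E(T, m) = T² + m = m + T²)
(140 + E(c(6), 19))² = (140 + (19 + 1²))² = (140 + (19 + 1))² = (140 + 20)² = 160² = 25600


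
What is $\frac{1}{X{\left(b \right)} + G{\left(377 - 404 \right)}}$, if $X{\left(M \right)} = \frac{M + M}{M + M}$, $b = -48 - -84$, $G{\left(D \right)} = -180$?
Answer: $- \frac{1}{179} \approx -0.0055866$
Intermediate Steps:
$b = 36$ ($b = -48 + 84 = 36$)
$X{\left(M \right)} = 1$ ($X{\left(M \right)} = \frac{2 M}{2 M} = 2 M \frac{1}{2 M} = 1$)
$\frac{1}{X{\left(b \right)} + G{\left(377 - 404 \right)}} = \frac{1}{1 - 180} = \frac{1}{-179} = - \frac{1}{179}$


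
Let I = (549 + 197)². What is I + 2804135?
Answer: 3360651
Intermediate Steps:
I = 556516 (I = 746² = 556516)
I + 2804135 = 556516 + 2804135 = 3360651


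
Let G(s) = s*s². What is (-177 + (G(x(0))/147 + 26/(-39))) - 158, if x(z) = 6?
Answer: -49127/147 ≈ -334.20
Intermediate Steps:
G(s) = s³
(-177 + (G(x(0))/147 + 26/(-39))) - 158 = (-177 + (6³/147 + 26/(-39))) - 158 = (-177 + (216*(1/147) + 26*(-1/39))) - 158 = (-177 + (72/49 - ⅔)) - 158 = (-177 + 118/147) - 158 = -25901/147 - 158 = -49127/147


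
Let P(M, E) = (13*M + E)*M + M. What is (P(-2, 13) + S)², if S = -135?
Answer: 12321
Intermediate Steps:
P(M, E) = M + M*(E + 13*M) (P(M, E) = (E + 13*M)*M + M = M*(E + 13*M) + M = M + M*(E + 13*M))
(P(-2, 13) + S)² = (-2*(1 + 13 + 13*(-2)) - 135)² = (-2*(1 + 13 - 26) - 135)² = (-2*(-12) - 135)² = (24 - 135)² = (-111)² = 12321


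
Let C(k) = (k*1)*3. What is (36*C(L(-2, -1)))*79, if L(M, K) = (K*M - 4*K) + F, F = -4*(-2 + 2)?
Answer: 51192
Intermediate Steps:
F = 0 (F = -4*0 = 0)
L(M, K) = -4*K + K*M (L(M, K) = (K*M - 4*K) + 0 = (-4*K + K*M) + 0 = -4*K + K*M)
C(k) = 3*k (C(k) = k*3 = 3*k)
(36*C(L(-2, -1)))*79 = (36*(3*(-(-4 - 2))))*79 = (36*(3*(-1*(-6))))*79 = (36*(3*6))*79 = (36*18)*79 = 648*79 = 51192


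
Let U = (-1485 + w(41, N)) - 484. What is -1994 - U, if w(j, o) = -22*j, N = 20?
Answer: 877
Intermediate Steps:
U = -2871 (U = (-1485 - 22*41) - 484 = (-1485 - 902) - 484 = -2387 - 484 = -2871)
-1994 - U = -1994 - 1*(-2871) = -1994 + 2871 = 877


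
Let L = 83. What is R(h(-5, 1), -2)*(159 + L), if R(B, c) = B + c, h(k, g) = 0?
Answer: -484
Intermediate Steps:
R(h(-5, 1), -2)*(159 + L) = (0 - 2)*(159 + 83) = -2*242 = -484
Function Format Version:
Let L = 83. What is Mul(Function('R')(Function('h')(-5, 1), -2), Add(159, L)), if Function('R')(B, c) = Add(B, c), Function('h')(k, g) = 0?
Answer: -484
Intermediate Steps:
Mul(Function('R')(Function('h')(-5, 1), -2), Add(159, L)) = Mul(Add(0, -2), Add(159, 83)) = Mul(-2, 242) = -484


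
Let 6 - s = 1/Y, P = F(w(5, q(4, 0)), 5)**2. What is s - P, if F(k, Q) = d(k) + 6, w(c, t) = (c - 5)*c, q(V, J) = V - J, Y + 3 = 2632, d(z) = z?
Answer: -78871/2629 ≈ -30.000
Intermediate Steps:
Y = 2629 (Y = -3 + 2632 = 2629)
w(c, t) = c*(-5 + c) (w(c, t) = (-5 + c)*c = c*(-5 + c))
F(k, Q) = 6 + k (F(k, Q) = k + 6 = 6 + k)
P = 36 (P = (6 + 5*(-5 + 5))**2 = (6 + 5*0)**2 = (6 + 0)**2 = 6**2 = 36)
s = 15773/2629 (s = 6 - 1/2629 = 15773/2629 ≈ 5.9996)
s - P = 15773/2629 - 1*36 = 15773/2629 - 36 = -78871/2629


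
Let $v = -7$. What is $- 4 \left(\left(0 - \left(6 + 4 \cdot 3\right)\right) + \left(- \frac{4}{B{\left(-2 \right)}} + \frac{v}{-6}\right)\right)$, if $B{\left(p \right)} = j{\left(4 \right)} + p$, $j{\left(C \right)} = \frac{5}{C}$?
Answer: $46$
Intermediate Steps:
$B{\left(p \right)} = \frac{5}{4} + p$
$- 4 \left(\left(0 - \left(6 + 4 \cdot 3\right)\right) + \left(- \frac{4}{B{\left(-2 \right)}} + \frac{v}{-6}\right)\right) = - 4 \left(\left(0 - \left(6 + 4 \cdot 3\right)\right) - \left(- \frac{7}{6} + \frac{4}{\frac{5}{4} - 2}\right)\right) = - 4 \left(\left(0 - \left(6 + 12\right)\right) - \left(- \frac{7}{6} + \frac{4}{- \frac{3}{4}}\right)\right) = - 4 \left(\left(0 - 18\right) + \left(\left(-4\right) \left(- \frac{4}{3}\right) + \frac{7}{6}\right)\right) = - 4 \left(\left(0 - 18\right) + \left(\frac{16}{3} + \frac{7}{6}\right)\right) = - 4 \left(-18 + \frac{13}{2}\right) = \left(-4\right) \left(- \frac{23}{2}\right) = 46$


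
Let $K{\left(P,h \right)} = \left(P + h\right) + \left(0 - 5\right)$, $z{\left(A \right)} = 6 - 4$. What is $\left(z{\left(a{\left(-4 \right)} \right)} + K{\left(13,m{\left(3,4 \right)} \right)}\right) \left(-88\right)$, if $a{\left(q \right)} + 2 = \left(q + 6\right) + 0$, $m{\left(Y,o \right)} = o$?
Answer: $-1232$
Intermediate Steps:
$a{\left(q \right)} = 4 + q$ ($a{\left(q \right)} = -2 + \left(\left(q + 6\right) + 0\right) = -2 + \left(\left(6 + q\right) + 0\right) = -2 + \left(6 + q\right) = 4 + q$)
$z{\left(A \right)} = 2$
$K{\left(P,h \right)} = -5 + P + h$ ($K{\left(P,h \right)} = \left(P + h\right) + \left(0 - 5\right) = \left(P + h\right) - 5 = -5 + P + h$)
$\left(z{\left(a{\left(-4 \right)} \right)} + K{\left(13,m{\left(3,4 \right)} \right)}\right) \left(-88\right) = \left(2 + \left(-5 + 13 + 4\right)\right) \left(-88\right) = \left(2 + 12\right) \left(-88\right) = 14 \left(-88\right) = -1232$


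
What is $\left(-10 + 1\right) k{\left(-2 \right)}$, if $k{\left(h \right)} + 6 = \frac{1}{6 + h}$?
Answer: $\frac{207}{4} \approx 51.75$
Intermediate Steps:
$k{\left(h \right)} = -6 + \frac{1}{6 + h}$
$\left(-10 + 1\right) k{\left(-2 \right)} = \left(-10 + 1\right) \frac{-35 - -12}{6 - 2} = - 9 \frac{-35 + 12}{4} = - 9 \cdot \frac{1}{4} \left(-23\right) = \left(-9\right) \left(- \frac{23}{4}\right) = \frac{207}{4}$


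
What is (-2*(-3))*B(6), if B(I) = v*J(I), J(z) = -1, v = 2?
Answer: -12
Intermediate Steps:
B(I) = -2 (B(I) = 2*(-1) = -2)
(-2*(-3))*B(6) = -2*(-3)*(-2) = 6*(-2) = -12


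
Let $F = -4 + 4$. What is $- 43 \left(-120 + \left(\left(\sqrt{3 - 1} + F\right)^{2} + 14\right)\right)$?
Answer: $4472$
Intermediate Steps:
$F = 0$
$- 43 \left(-120 + \left(\left(\sqrt{3 - 1} + F\right)^{2} + 14\right)\right) = - 43 \left(-120 + \left(\left(\sqrt{3 - 1} + 0\right)^{2} + 14\right)\right) = - 43 \left(-120 + \left(\left(\sqrt{2} + 0\right)^{2} + 14\right)\right) = - 43 \left(-120 + \left(\left(\sqrt{2}\right)^{2} + 14\right)\right) = - 43 \left(-120 + \left(2 + 14\right)\right) = - 43 \left(-120 + 16\right) = \left(-43\right) \left(-104\right) = 4472$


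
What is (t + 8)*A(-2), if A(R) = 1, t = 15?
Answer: 23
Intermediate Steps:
(t + 8)*A(-2) = (15 + 8)*1 = 23*1 = 23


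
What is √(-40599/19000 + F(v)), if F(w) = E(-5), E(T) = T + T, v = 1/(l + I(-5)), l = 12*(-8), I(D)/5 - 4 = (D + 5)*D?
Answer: I*√43813810/1900 ≈ 3.4838*I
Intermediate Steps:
I(D) = 20 + 5*D*(5 + D) (I(D) = 20 + 5*((D + 5)*D) = 20 + 5*((5 + D)*D) = 20 + 5*(D*(5 + D)) = 20 + 5*D*(5 + D))
l = -96
v = -1/76 (v = 1/(-96 + (20 + 5*(-5)² + 25*(-5))) = 1/(-96 + (20 + 5*25 - 125)) = 1/(-96 + (20 + 125 - 125)) = 1/(-96 + 20) = 1/(-76) = -1/76 ≈ -0.013158)
E(T) = 2*T
F(w) = -10 (F(w) = 2*(-5) = -10)
√(-40599/19000 + F(v)) = √(-40599/19000 - 10) = √(-230599/19000) = I*√43813810/1900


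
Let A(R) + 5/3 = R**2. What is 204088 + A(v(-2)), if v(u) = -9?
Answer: 612502/3 ≈ 2.0417e+5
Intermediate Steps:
A(R) = -5/3 + R**2
204088 + A(v(-2)) = 204088 + (-5/3 + (-9)**2) = 204088 + (-5/3 + 81) = 204088 + 238/3 = 612502/3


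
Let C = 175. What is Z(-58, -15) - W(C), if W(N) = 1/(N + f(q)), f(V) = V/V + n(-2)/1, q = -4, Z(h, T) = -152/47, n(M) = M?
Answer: -26495/8178 ≈ -3.2398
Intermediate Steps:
Z(h, T) = -152/47 (Z(h, T) = -152*1/47 = -152/47)
f(V) = -1 (f(V) = V/V - 2/1 = 1 - 2*1 = 1 - 2 = -1)
W(N) = 1/(-1 + N) (W(N) = 1/(N - 1) = 1/(-1 + N))
Z(-58, -15) - W(C) = -152/47 - 1/(-1 + 175) = -152/47 - 1/174 = -26495/8178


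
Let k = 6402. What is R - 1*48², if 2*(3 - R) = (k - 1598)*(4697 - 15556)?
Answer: 26081017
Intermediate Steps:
R = 26083321 (R = 3 - (6402 - 1598)*(4697 - 15556)/2 = 3 - 2402*(-10859) = 3 - ½*(-52166636) = 3 + 26083318 = 26083321)
R - 1*48² = 26083321 - 1*48² = 26083321 - 1*2304 = 26083321 - 2304 = 26081017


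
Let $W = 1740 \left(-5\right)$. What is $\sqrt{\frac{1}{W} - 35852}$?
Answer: $\frac{i \sqrt{27136378887}}{870} \approx 189.35 i$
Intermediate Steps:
$W = -8700$
$\sqrt{\frac{1}{W} - 35852} = \sqrt{\frac{1}{-8700} - 35852} = \sqrt{- \frac{1}{8700} - 35852} = \sqrt{- \frac{311912401}{8700}} = \frac{i \sqrt{27136378887}}{870}$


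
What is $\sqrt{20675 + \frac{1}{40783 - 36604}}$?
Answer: $\frac{\sqrt{361069051854}}{4179} \approx 143.79$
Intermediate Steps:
$\sqrt{20675 + \frac{1}{40783 - 36604}} = \sqrt{20675 + \frac{1}{4179}} = \sqrt{\frac{86400826}{4179}} = \frac{\sqrt{361069051854}}{4179}$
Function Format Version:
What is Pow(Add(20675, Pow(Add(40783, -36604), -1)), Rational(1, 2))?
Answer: Mul(Rational(1, 4179), Pow(361069051854, Rational(1, 2))) ≈ 143.79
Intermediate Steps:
Pow(Add(20675, Pow(Add(40783, -36604), -1)), Rational(1, 2)) = Pow(Add(20675, Pow(4179, -1)), Rational(1, 2)) = Pow(Add(20675, Rational(1, 4179)), Rational(1, 2)) = Pow(Rational(86400826, 4179), Rational(1, 2)) = Mul(Rational(1, 4179), Pow(361069051854, Rational(1, 2)))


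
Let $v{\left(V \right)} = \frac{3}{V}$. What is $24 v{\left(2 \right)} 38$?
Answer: $1368$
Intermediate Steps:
$24 v{\left(2 \right)} 38 = 24 \cdot \frac{3}{2} \cdot 38 = 36 \cdot 38 = 1368$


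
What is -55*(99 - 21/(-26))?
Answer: -142725/26 ≈ -5489.4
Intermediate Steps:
-55*(99 - 21/(-26)) = -55*(99 - 21*(-1/26)) = -55*(99 + 21/26) = -55*2595/26 = -142725/26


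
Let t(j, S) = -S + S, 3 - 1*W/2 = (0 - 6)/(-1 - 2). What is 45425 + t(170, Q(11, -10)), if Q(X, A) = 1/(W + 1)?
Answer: 45425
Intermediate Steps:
W = 2 (W = 6 - 2*(0 - 6)/(-1 - 2) = 6 - (-12)/(-3) = 6 - (-12)*(-1)/3 = 6 - 2*2 = 6 - 4 = 2)
Q(X, A) = ⅓ (Q(X, A) = 1/(2 + 1) = 1/3 = ⅓)
t(j, S) = 0
45425 + t(170, Q(11, -10)) = 45425 + 0 = 45425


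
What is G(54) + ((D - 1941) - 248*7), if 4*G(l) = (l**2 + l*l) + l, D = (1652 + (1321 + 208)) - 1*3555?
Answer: -5159/2 ≈ -2579.5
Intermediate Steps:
D = -374 (D = (1652 + 1529) - 3555 = 3181 - 3555 = -374)
G(l) = l**2/2 + l/4 (G(l) = ((l**2 + l*l) + l)/4 = ((l**2 + l**2) + l)/4 = (2*l**2 + l)/4 = (l + 2*l**2)/4 = l**2/2 + l/4)
G(54) + ((D - 1941) - 248*7) = (1/4)*54*(1 + 2*54) + ((-374 - 1941) - 248*7) = (1/4)*54*(1 + 108) + (-2315 - 1736) = (1/4)*54*109 - 4051 = 2943/2 - 4051 = -5159/2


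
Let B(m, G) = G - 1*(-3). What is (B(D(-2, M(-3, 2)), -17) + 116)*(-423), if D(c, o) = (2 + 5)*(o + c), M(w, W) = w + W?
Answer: -43146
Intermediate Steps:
M(w, W) = W + w
D(c, o) = 7*c + 7*o (D(c, o) = 7*(c + o) = 7*c + 7*o)
B(m, G) = 3 + G (B(m, G) = G + 3 = 3 + G)
(B(D(-2, M(-3, 2)), -17) + 116)*(-423) = ((3 - 17) + 116)*(-423) = (-14 + 116)*(-423) = 102*(-423) = -43146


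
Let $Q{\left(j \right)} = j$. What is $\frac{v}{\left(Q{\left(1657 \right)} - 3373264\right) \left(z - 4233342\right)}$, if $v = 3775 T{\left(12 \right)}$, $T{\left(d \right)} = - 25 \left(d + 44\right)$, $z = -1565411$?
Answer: $- \frac{5285000}{19551116206071} \approx -2.7032 \cdot 10^{-7}$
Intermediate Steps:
$T{\left(d \right)} = -1100 - 25 d$ ($T{\left(d \right)} = - 25 \left(44 + d\right) = -1100 - 25 d$)
$v = -5285000$ ($v = 3775 \left(-1100 - 300\right) = 3775 \left(-1400\right) = -5285000$)
$\frac{v}{\left(Q{\left(1657 \right)} - 3373264\right) \left(z - 4233342\right)} = - \frac{5285000}{\left(1657 - 3373264\right) \left(-1565411 - 4233342\right)} = - \frac{5285000}{\left(-3371607\right) \left(-5798753\right)} = - \frac{5285000}{19551116206071}$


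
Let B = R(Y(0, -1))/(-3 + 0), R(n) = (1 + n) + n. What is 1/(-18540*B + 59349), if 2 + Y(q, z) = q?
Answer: 1/40809 ≈ 2.4504e-5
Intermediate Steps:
Y(q, z) = -2 + q
R(n) = 1 + 2*n
B = 1 (B = (1 + 2*(-2 + 0))/(-3 + 0) = (1 + 2*(-2))/(-3) = (1 - 4)*(-1/3) = -3*(-1/3) = 1)
1/(-18540*B + 59349) = 1/(-18540*1 + 59349) = 1/(-18540 + 59349) = 1/40809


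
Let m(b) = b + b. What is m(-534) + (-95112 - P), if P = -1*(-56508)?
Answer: -152688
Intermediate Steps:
P = 56508
m(b) = 2*b
m(-534) + (-95112 - P) = 2*(-534) + (-95112 - 1*56508) = -1068 + (-95112 - 56508) = -1068 - 151620 = -152688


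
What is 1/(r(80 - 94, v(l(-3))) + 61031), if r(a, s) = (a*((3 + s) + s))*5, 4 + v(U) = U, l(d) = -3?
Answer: 1/61801 ≈ 1.6181e-5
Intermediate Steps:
v(U) = -4 + U
r(a, s) = 5*a*(3 + 2*s) (r(a, s) = (a*(3 + 2*s))*5 = 5*a*(3 + 2*s))
1/(r(80 - 94, v(l(-3))) + 61031) = 1/(5*(80 - 94)*(3 + 2*(-4 - 3)) + 61031) = 1/(5*(-14)*(3 + 2*(-7)) + 61031) = 1/(5*(-14)*(3 - 14) + 61031) = 1/(5*(-14)*(-11) + 61031) = 1/(770 + 61031) = 1/61801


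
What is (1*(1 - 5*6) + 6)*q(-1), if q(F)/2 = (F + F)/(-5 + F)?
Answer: -46/3 ≈ -15.333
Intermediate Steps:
q(F) = 4*F/(-5 + F) (q(F) = 2*((F + F)/(-5 + F)) = 2*((2*F)/(-5 + F)) = 2*(2*F/(-5 + F)) = 4*F/(-5 + F))
(1*(1 - 5*6) + 6)*q(-1) = (1*(1 - 5*6) + 6)*(4*(-1)/(-5 - 1)) = (1*(1 - 30) + 6)*(4*(-1)/(-6)) = (1*(-29) + 6)*(4*(-1)*(-⅙)) = (-29 + 6)*(⅔) = -23*⅔ = -46/3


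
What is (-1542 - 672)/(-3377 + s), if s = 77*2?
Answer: 2214/3223 ≈ 0.68694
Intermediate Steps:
s = 154
(-1542 - 672)/(-3377 + s) = (-1542 - 672)/(-3377 + 154) = -2214/(-3223) = -2214*(-1/3223) = 2214/3223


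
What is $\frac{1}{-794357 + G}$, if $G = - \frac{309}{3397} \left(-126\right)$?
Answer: $- \frac{3397}{2698391795} \approx -1.2589 \cdot 10^{-6}$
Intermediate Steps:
$G = \frac{38934}{3397}$ ($G = \left(-309\right) \frac{1}{3397} \left(-126\right) = \left(- \frac{309}{3397}\right) \left(-126\right) = \frac{38934}{3397} \approx 11.461$)
$\frac{1}{-794357 + G} = \frac{1}{-794357 + \frac{38934}{3397}} = \frac{1}{- \frac{2698391795}{3397}} = - \frac{3397}{2698391795}$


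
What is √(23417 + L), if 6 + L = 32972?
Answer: √56383 ≈ 237.45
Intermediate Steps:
L = 32966 (L = -6 + 32972 = 32966)
√(23417 + L) = √(23417 + 32966) = √56383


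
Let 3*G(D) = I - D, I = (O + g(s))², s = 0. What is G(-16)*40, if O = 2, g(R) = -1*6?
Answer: 1280/3 ≈ 426.67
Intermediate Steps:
g(R) = -6
I = 16 (I = (2 - 6)² = (-4)² = 16)
G(D) = 16/3 - D/3 (G(D) = (16 - D)/3 = 16/3 - D/3)
G(-16)*40 = (16/3 - ⅓*(-16))*40 = (16/3 + 16/3)*40 = (32/3)*40 = 1280/3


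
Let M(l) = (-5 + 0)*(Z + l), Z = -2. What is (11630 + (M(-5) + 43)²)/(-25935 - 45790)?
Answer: -17714/71725 ≈ -0.24697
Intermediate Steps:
M(l) = 10 - 5*l (M(l) = (-5 + 0)*(-2 + l) = -5*(-2 + l) = 10 - 5*l)
(11630 + (M(-5) + 43)²)/(-25935 - 45790) = (11630 + ((10 - 5*(-5)) + 43)²)/(-25935 - 45790) = (11630 + ((10 + 25) + 43)²)/(-71725) = (11630 + (35 + 43)²)*(-1/71725) = (11630 + 78²)*(-1/71725) = (11630 + 6084)*(-1/71725) = 17714*(-1/71725) = -17714/71725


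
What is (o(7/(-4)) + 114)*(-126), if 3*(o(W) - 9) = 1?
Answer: -15540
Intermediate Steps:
o(W) = 28/3 (o(W) = 9 + (1/3)*1 = 9 + 1/3 = 28/3)
(o(7/(-4)) + 114)*(-126) = (28/3 + 114)*(-126) = (370/3)*(-126) = -15540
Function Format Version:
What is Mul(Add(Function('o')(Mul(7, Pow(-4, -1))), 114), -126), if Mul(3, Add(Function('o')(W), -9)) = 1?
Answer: -15540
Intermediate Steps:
Function('o')(W) = Rational(28, 3) (Function('o')(W) = Add(9, Mul(Rational(1, 3), 1)) = Add(9, Rational(1, 3)) = Rational(28, 3))
Mul(Add(Function('o')(Mul(7, Pow(-4, -1))), 114), -126) = Mul(Add(Rational(28, 3), 114), -126) = Mul(Rational(370, 3), -126) = -15540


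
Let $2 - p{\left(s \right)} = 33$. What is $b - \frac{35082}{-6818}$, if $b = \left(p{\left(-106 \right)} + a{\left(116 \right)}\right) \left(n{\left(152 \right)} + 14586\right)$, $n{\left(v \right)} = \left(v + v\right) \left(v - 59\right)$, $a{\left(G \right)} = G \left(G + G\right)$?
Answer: $\frac{3927392663823}{3409} \approx 1.1521 \cdot 10^{9}$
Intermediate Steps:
$a{\left(G \right)} = 2 G^{2}$ ($a{\left(G \right)} = G 2 G = 2 G^{2}$)
$p{\left(s \right)} = -31$ ($p{\left(s \right)} = 2 - 33 = -31$)
$n{\left(v \right)} = 2 v \left(-59 + v\right)$
$b = 1152065898$ ($b = \left(-31 + 2 \cdot 116^{2}\right) \left(2 \cdot 152 \left(-59 + 152\right) + 14586\right) = \left(-31 + 2 \cdot 13456\right) \left(2 \cdot 152 \cdot 93 + 14586\right) = \left(-31 + 26912\right) \left(28272 + 14586\right) = 26881 \cdot 42858 = 1152065898$)
$b - \frac{35082}{-6818} = 1152065898 - \frac{35082}{-6818} = 1152065898 - - \frac{17541}{3409} = 1152065898 + \frac{17541}{3409} = \frac{3927392663823}{3409}$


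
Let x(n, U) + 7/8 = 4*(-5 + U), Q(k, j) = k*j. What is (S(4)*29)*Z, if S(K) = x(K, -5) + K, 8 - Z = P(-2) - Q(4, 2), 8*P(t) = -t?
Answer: -538965/32 ≈ -16843.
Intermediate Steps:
P(t) = -t/8 (P(t) = (-t)/8 = -t/8)
Q(k, j) = j*k
Z = 63/4 (Z = 8 - (-⅛*(-2) - 2*4) = 8 - (¼ - 1*8) = 8 - (¼ - 8) = 8 - 1*(-31/4) = 8 + 31/4 = 63/4 ≈ 15.750)
x(n, U) = -167/8 + 4*U (x(n, U) = -7/8 + 4*(-5 + U) = -7/8 + (-20 + 4*U) = -167/8 + 4*U)
S(K) = -327/8 + K (S(K) = (-167/8 + 4*(-5)) + K = (-167/8 - 20) + K = -327/8 + K)
(S(4)*29)*Z = ((-327/8 + 4)*29)*(63/4) = -295/8*29*(63/4) = -8555/8*63/4 = -538965/32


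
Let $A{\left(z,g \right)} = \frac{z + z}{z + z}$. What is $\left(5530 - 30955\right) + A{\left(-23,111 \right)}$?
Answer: $-25424$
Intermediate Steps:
$A{\left(z,g \right)} = 1$ ($A{\left(z,g \right)} = \frac{2 z}{2 z} = 2 z \frac{1}{2 z} = 1$)
$\left(5530 - 30955\right) + A{\left(-23,111 \right)} = \left(5530 - 30955\right) + 1 = -25425 + 1 = -25424$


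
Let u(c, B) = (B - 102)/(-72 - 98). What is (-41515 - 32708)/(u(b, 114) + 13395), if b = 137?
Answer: -2102985/379523 ≈ -5.5411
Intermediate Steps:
u(c, B) = ⅗ - B/170 (u(c, B) = (-102 + B)/(-170) = (-102 + B)*(-1/170) = ⅗ - B/170)
(-41515 - 32708)/(u(b, 114) + 13395) = (-41515 - 32708)/((⅗ - 1/170*114) + 13395) = -74223/((⅗ - 57/85) + 13395) = -74223/(-6/85 + 13395) = -74223/1138569/85 = -74223*85/1138569 = -2102985/379523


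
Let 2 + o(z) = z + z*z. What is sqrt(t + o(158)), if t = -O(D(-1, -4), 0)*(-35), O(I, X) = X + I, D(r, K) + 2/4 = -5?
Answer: 13*sqrt(590)/2 ≈ 157.88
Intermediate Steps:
D(r, K) = -11/2 (D(r, K) = -1/2 - 5 = -11/2)
O(I, X) = I + X
o(z) = -2 + z + z**2 (o(z) = -2 + (z + z*z) = -2 + (z + z**2) = -2 + z + z**2)
t = -385/2 (t = -(-11/2 + 0)*(-35) = -1*(-11/2)*(-35) = (11/2)*(-35) = -385/2 ≈ -192.50)
sqrt(t + o(158)) = sqrt(-385/2 + (-2 + 158 + 158**2)) = sqrt(-385/2 + (-2 + 158 + 24964)) = sqrt(-385/2 + 25120) = sqrt(49855/2) = 13*sqrt(590)/2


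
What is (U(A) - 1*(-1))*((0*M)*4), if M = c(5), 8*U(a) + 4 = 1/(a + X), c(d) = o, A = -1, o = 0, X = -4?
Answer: 0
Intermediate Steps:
c(d) = 0
U(a) = -1/2 + 1/(8*(-4 + a)) (U(a) = -1/2 + 1/(8*(a - 4)) = -1/2 + 1/(8*(-4 + a)))
M = 0
(U(A) - 1*(-1))*((0*M)*4) = ((17 - 4*(-1))/(8*(-4 - 1)) - 1*(-1))*((0*0)*4) = ((1/8)*(17 + 4)/(-5) + 1)*(0*4) = ((1/8)*(-1/5)*21 + 1)*0 = (-21/40 + 1)*0 = (19/40)*0 = 0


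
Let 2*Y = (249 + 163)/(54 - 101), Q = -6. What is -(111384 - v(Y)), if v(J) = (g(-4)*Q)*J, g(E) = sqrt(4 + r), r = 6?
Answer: -111384 + 1236*sqrt(10)/47 ≈ -1.1130e+5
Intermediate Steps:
g(E) = sqrt(10) (g(E) = sqrt(4 + 6) = sqrt(10))
Y = -206/47 (Y = ((249 + 163)/(54 - 101))/2 = (412/(-47))/2 = (412*(-1/47))/2 = (1/2)*(-412/47) = -206/47 ≈ -4.3830)
v(J) = -6*J*sqrt(10) (v(J) = (sqrt(10)*(-6))*J = (-6*sqrt(10))*J = -6*J*sqrt(10))
-(111384 - v(Y)) = -(111384 - (-6)*(-206)*sqrt(10)/47) = -(111384 - 1236*sqrt(10)/47) = -111384 + 1236*sqrt(10)/47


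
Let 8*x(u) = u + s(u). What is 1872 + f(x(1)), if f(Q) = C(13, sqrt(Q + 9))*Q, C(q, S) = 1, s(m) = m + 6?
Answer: 1873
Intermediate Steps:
s(m) = 6 + m
x(u) = 3/4 + u/4 (x(u) = (u + (6 + u))/8 = (6 + 2*u)/8 = 3/4 + u/4)
f(Q) = Q (f(Q) = 1*Q = Q)
1872 + f(x(1)) = 1872 + (3/4 + (1/4)*1) = 1872 + (3/4 + 1/4) = 1872 + 1 = 1873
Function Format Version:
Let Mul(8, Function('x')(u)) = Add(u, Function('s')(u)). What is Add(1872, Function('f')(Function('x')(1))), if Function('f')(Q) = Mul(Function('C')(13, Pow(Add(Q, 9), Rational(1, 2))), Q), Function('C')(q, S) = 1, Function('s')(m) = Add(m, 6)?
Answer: 1873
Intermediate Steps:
Function('s')(m) = Add(6, m)
Function('x')(u) = Add(Rational(3, 4), Mul(Rational(1, 4), u)) (Function('x')(u) = Mul(Rational(1, 8), Add(u, Add(6, u))) = Mul(Rational(1, 8), Add(6, Mul(2, u))) = Add(Rational(3, 4), Mul(Rational(1, 4), u)))
Function('f')(Q) = Q (Function('f')(Q) = Mul(1, Q) = Q)
Add(1872, Function('f')(Function('x')(1))) = Add(1872, Add(Rational(3, 4), Mul(Rational(1, 4), 1))) = Add(1872, Add(Rational(3, 4), Rational(1, 4))) = Add(1872, 1) = 1873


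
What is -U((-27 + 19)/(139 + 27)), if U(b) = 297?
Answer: -297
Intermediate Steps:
-U((-27 + 19)/(139 + 27)) = -1*297 = -297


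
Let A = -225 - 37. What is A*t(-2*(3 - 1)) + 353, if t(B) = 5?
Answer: -957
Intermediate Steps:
A = -262
A*t(-2*(3 - 1)) + 353 = -262*5 + 353 = -1310 + 353 = -957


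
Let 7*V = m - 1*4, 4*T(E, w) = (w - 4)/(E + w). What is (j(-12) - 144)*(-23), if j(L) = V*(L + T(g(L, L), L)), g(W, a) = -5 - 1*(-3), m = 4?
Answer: 3312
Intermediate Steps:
g(W, a) = -2 (g(W, a) = -5 + 3 = -2)
T(E, w) = (-4 + w)/(4*(E + w)) (T(E, w) = ((w - 4)/(E + w))/4 = ((-4 + w)/(E + w))/4 = (-4 + w)/(4*(E + w)))
V = 0 (V = (4 - 1*4)/7 = (4 - 4)/7 = (1/7)*0 = 0)
j(L) = 0 (j(L) = 0*(L + (-1 + L/4)/(-2 + L)) = 0)
(j(-12) - 144)*(-23) = (0 - 144)*(-23) = -144*(-23) = 3312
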